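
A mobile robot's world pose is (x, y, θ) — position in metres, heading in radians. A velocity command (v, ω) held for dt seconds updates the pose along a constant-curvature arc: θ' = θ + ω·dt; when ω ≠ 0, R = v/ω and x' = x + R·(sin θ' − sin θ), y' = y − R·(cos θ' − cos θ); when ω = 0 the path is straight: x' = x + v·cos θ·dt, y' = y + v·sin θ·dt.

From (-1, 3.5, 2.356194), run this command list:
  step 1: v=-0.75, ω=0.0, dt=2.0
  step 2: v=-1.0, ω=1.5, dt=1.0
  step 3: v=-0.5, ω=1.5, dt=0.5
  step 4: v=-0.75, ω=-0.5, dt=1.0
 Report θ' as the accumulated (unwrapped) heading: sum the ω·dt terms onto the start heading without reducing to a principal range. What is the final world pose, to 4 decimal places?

(1.3408, 3.3193, 4.1062)

step 1: θ'=2.3562 (straight) → pose (0.0607, 2.4393, 2.3562)
step 2: θ'=3.8562 (R=-0.6667) → pose (0.9689, 2.4072, 3.8562)
step 3: θ'=4.6062 (R=-0.3333) → pose (1.0820, 2.6236, 4.6062)
step 4: θ'=4.1062 (R=1.5000) → pose (1.3408, 3.3193, 4.1062)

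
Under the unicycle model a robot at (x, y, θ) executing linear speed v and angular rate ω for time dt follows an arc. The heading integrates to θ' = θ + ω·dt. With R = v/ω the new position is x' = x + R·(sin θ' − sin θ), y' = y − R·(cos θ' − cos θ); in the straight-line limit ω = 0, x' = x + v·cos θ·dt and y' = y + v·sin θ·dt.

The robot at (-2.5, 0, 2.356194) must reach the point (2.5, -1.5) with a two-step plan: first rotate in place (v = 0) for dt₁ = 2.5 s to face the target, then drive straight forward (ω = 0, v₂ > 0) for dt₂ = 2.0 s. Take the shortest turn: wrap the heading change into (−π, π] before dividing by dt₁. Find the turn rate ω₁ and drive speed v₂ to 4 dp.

ω₁ = -1.0591, v₂ = 2.6101

heading to target = atan2(-1.5−0, 2.5−-2.5) = -0.2915
Δθ = wrap(-0.2915 − 2.3562) = -2.6477; ω₁ = Δθ/dt₁ = -1.0591
distance = √((2.5−-2.5)² + (-1.5−0)²) = 5.2202; v₂ = distance/dt₂ = 2.6101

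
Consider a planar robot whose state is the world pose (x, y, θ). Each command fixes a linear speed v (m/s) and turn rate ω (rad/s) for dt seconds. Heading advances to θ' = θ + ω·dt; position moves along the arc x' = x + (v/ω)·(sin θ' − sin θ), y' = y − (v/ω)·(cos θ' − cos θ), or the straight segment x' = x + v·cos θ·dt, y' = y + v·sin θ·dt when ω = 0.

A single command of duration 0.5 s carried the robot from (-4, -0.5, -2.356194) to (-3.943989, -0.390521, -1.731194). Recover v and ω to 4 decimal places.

Δθ = -1.731194 − -2.356194 = 0.625000
ω = Δθ/dt = 0.625000/0.5 = 1.2500
R = −Δy/(cos θ' − cos θ) = -0.2000
v = R·ω = -0.2000·1.2500 = -0.2500

v = -0.2500, ω = 1.2500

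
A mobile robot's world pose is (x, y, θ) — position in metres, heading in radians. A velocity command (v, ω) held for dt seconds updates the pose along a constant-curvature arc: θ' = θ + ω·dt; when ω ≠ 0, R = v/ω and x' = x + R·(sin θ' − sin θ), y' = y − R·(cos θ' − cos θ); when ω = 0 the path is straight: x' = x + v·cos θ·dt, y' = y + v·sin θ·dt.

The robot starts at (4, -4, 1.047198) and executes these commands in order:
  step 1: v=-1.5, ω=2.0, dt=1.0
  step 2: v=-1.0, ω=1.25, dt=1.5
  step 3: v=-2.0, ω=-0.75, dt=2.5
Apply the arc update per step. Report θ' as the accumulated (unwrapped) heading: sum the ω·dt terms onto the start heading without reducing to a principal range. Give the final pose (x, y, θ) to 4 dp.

(8.2962, -0.9484, 3.0472)

step 1: θ'=3.0472 (R=-0.7500) → pose (4.5788, -5.1217, 3.0472)
step 2: θ'=4.9222 (R=-0.8000) → pose (5.4367, -4.1586, 4.9222)
step 3: θ'=3.0472 (R=2.6667) → pose (8.2962, -0.9484, 3.0472)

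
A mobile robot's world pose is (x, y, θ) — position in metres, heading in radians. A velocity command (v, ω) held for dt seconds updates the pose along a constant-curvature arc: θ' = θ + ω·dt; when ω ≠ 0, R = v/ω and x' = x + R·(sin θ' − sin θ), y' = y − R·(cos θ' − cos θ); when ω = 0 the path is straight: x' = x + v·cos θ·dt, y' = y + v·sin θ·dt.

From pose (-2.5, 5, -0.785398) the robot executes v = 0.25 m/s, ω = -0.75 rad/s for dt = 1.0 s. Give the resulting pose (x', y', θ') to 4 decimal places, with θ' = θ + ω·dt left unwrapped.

θ' = -0.7854 + -0.75·1.0 = -1.5354
R = v/ω = 0.25/-0.75 = -0.3333
x' = -2.5 + -0.3333·(sin -1.5354 − sin -0.7854) = -2.4026
y' = 5 − -0.3333·(cos -1.5354 − cos -0.7854) = 4.7761

(-2.4026, 4.7761, -1.5354)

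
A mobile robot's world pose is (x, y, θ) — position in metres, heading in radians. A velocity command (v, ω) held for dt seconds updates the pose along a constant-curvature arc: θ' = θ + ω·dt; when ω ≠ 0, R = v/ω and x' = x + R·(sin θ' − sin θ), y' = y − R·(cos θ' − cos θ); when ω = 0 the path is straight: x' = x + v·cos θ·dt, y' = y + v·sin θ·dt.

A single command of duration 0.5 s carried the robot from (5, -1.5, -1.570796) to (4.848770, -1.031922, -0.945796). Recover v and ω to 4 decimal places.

v = -1.0000, ω = 1.2500

Δθ = -0.945796 − -1.570796 = 0.625000
ω = Δθ/dt = 0.625000/0.5 = 1.2500
R = −Δy/(cos θ' − cos θ) = -0.8000
v = R·ω = -0.8000·1.2500 = -1.0000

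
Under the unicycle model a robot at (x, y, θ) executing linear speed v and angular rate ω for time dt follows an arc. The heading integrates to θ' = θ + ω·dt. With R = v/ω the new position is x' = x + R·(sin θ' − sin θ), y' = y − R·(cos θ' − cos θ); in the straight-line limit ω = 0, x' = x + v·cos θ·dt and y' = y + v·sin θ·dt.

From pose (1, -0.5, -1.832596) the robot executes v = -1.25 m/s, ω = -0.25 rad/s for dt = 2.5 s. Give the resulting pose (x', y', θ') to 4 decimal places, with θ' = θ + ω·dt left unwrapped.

(2.6702, 2.0812, -2.4576)

θ' = -1.8326 + -0.25·2.5 = -2.4576
R = v/ω = -1.25/-0.25 = 5.0000
x' = 1 + 5.0000·(sin -2.4576 − sin -1.8326) = 2.6702
y' = -0.5 − 5.0000·(cos -2.4576 − cos -1.8326) = 2.0812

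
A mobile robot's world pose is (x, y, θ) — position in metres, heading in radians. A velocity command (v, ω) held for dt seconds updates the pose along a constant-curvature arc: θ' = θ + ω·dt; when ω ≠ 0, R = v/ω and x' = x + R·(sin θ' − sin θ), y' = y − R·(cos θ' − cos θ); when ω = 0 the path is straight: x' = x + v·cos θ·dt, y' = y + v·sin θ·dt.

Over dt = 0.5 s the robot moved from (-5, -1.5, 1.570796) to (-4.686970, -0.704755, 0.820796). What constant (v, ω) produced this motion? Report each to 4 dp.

v = 1.7500, ω = -1.5000

Δθ = 0.820796 − 1.570796 = -0.750000
ω = Δθ/dt = -0.750000/0.5 = -1.5000
R = −Δy/(cos θ' − cos θ) = -1.1667
v = R·ω = -1.1667·-1.5000 = 1.7500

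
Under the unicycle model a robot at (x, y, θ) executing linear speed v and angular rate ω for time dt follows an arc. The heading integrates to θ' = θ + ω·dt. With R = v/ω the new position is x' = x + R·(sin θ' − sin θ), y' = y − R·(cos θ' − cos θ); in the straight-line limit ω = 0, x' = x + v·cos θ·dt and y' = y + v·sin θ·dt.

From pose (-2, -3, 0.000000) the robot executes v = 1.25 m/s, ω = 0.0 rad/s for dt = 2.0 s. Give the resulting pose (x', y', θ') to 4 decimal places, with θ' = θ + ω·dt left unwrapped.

(0.5000, -3.0000, 0.0000)

θ' = 0.0000 + 0.0·2.0 = 0.0000
ω = 0 → straight: x' = -2 + 1.25·cos(0.0000)·2.0 = 0.5000
y' = -3 + 1.25·sin(0.0000)·2.0 = -3.0000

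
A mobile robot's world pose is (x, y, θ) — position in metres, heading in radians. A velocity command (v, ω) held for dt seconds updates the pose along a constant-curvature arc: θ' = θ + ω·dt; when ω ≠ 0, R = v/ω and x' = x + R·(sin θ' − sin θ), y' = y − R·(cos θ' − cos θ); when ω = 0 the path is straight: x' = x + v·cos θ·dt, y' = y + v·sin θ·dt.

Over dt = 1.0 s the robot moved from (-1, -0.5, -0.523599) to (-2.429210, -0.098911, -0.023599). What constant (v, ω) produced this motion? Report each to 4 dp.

Δθ = -0.023599 − -0.523599 = 0.500000
ω = Δθ/dt = 0.500000/1.0 = 0.5000
R = Δx/(sin θ' − sin θ) = -3.0000
v = R·ω = -3.0000·0.5000 = -1.5000

v = -1.5000, ω = 0.5000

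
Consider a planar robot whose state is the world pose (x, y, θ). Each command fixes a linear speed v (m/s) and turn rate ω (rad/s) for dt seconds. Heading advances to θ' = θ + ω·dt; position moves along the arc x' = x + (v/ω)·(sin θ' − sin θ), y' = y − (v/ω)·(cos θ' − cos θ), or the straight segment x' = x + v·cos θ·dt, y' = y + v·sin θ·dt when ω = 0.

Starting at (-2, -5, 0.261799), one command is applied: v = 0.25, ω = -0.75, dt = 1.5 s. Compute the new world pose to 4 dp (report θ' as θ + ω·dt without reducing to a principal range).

(-1.6604, -5.1053, -0.8632)

θ' = 0.2618 + -0.75·1.5 = -0.8632
R = v/ω = 0.25/-0.75 = -0.3333
x' = -2 + -0.3333·(sin -0.8632 − sin 0.2618) = -1.6604
y' = -5 − -0.3333·(cos -0.8632 − cos 0.2618) = -5.1053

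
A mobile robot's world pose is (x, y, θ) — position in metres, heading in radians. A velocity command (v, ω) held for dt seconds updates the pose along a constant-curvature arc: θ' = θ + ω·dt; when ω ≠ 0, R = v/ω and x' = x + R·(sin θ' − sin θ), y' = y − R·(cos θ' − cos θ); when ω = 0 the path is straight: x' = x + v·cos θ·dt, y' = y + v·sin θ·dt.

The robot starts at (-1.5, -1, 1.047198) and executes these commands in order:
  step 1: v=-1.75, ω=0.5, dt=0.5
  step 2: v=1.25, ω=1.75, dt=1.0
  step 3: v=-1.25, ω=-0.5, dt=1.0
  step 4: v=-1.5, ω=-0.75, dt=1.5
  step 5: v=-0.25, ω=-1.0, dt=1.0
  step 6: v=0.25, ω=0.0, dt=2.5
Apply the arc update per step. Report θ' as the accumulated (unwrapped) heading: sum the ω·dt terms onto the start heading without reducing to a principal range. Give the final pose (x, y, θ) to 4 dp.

(-0.0115, -3.2059, 0.4222)

step 1: θ'=1.2972 (R=-3.5000) → pose (-1.8387, -1.8043, 1.2972)
step 2: θ'=3.0472 (R=0.7143) → pose (-2.4591, -0.9002, 3.0472)
step 3: θ'=2.5472 (R=2.5000) → pose (-1.2947, -1.3179, 2.5472)
step 4: θ'=1.4222 (R=2.0000) → pose (-0.4368, -3.2709, 1.4222)
step 5: θ'=0.4222 (R=0.2500) → pose (-0.5816, -3.4620, 0.4222)
step 6: θ'=0.4222 (straight) → pose (-0.0115, -3.2059, 0.4222)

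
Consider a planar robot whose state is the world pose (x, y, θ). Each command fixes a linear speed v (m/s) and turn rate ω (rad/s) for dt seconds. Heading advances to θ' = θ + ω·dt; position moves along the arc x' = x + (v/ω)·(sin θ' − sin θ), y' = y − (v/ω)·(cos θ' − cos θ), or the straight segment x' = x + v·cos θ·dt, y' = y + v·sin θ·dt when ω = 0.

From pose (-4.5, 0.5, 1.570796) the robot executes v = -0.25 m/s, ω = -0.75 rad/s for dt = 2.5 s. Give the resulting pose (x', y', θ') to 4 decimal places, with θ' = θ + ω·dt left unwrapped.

θ' = 1.5708 + -0.75·2.5 = -0.3042
R = v/ω = -0.25/-0.75 = 0.3333
x' = -4.5 + 0.3333·(sin -0.3042 − sin 1.5708) = -4.9332
y' = 0.5 − 0.3333·(cos -0.3042 − cos 1.5708) = 0.1820

(-4.9332, 0.1820, -0.3042)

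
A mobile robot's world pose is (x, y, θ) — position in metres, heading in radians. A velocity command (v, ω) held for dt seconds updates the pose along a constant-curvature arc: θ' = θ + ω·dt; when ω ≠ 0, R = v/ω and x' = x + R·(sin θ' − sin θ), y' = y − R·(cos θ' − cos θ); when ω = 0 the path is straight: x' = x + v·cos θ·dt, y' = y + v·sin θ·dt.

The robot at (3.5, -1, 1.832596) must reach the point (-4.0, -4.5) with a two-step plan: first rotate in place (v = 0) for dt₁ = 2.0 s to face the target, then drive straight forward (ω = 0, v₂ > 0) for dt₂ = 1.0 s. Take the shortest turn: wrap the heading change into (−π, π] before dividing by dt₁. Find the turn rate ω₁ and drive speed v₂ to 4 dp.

heading to target = atan2(-4.5−-1, -4−3.5) = -2.7050
Δθ = wrap(-2.7050 − 1.8326) = 1.7456; ω₁ = Δθ/dt₁ = 0.8728
distance = √((-4−3.5)² + (-4.5−-1)²) = 8.2765; v₂ = distance/dt₂ = 8.2765

ω₁ = 0.8728, v₂ = 8.2765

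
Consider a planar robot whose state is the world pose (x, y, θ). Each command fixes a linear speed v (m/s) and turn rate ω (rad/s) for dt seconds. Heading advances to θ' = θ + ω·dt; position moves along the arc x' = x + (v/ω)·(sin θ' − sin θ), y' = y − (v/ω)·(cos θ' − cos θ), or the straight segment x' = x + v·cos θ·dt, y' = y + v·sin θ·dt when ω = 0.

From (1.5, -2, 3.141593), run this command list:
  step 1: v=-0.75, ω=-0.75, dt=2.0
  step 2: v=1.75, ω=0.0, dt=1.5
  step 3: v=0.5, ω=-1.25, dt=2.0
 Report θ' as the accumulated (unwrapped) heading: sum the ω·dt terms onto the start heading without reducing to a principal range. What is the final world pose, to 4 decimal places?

step 1: θ'=1.6416 (R=1.0000) → pose (2.4975, -2.9293, 1.6416)
step 2: θ'=1.6416 (straight) → pose (2.3118, -0.3108, 1.6416)
step 3: θ'=-0.8584 (R=-0.4000) → pose (3.0135, -0.0211, -0.8584)

(3.0135, -0.0211, -0.8584)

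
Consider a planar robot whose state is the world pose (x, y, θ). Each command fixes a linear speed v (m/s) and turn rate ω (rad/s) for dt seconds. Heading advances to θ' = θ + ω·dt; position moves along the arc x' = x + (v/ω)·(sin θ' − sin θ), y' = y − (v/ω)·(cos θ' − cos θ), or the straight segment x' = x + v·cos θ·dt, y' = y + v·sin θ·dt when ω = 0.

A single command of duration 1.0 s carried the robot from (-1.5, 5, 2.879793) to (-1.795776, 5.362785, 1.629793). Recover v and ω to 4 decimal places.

Δθ = 1.629793 − 2.879793 = -1.250000
ω = Δθ/dt = -1.250000/1.0 = -1.2500
R = −Δy/(cos θ' − cos θ) = -0.4000
v = R·ω = -0.4000·-1.2500 = 0.5000

v = 0.5000, ω = -1.2500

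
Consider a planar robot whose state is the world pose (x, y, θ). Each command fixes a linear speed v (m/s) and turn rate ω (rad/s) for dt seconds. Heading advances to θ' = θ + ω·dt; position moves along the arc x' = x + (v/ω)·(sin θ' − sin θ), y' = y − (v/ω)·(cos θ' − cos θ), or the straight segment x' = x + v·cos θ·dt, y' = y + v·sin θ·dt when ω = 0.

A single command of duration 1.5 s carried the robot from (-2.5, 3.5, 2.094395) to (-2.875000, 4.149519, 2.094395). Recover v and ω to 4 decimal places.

Δθ = 2.094395 − 2.094395 = 0.000000
ω = Δθ/dt = 0.000000/1.5 = 0.0000
ω = 0 → v = (Δx·cos θ + Δy·sin θ)/dt = 0.5000

v = 0.5000, ω = 0.0000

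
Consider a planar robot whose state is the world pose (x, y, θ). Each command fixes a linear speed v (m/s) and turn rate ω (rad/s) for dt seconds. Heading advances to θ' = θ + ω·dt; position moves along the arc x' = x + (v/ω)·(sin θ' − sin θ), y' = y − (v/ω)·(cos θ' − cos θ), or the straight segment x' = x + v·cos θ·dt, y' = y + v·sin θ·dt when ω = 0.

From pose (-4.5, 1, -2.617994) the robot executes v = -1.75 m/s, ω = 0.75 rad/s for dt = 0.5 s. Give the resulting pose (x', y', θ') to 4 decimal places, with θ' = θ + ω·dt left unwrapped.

θ' = -2.6180 + 0.75·0.5 = -2.2430
R = v/ω = -1.75/0.75 = -2.3333
x' = -4.5 + -2.3333·(sin -2.2430 − sin -2.6180) = -3.8409
y' = 1 − -2.3333·(cos -2.2430 − cos -2.6180) = 1.5677

(-3.8409, 1.5677, -2.2430)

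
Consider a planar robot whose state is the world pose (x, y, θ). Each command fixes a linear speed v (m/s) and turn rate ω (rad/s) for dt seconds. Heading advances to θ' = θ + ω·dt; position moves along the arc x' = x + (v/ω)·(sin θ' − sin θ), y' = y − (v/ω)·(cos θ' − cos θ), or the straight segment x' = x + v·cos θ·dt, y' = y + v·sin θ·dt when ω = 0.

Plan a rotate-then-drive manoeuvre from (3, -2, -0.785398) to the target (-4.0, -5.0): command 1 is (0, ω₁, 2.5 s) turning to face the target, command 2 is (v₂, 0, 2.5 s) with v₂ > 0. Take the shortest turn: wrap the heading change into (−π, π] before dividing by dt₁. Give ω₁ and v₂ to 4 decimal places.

ω₁ = -0.7805, v₂ = 3.0463

heading to target = atan2(-5−-2, -4−3) = -2.7367
Δθ = wrap(-2.7367 − -0.7854) = -1.9513; ω₁ = Δθ/dt₁ = -0.7805
distance = √((-4−3)² + (-5−-2)²) = 7.6158; v₂ = distance/dt₂ = 3.0463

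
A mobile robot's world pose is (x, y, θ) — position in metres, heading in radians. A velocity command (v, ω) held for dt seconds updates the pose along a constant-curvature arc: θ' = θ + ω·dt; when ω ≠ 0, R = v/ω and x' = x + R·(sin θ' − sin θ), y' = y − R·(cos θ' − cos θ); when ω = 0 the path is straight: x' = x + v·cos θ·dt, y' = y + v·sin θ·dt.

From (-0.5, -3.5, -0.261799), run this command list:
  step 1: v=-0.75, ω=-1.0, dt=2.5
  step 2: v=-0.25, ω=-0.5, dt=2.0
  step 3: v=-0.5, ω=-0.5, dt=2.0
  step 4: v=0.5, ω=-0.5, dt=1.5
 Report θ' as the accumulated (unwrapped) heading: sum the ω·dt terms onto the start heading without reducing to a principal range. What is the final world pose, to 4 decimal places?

(0.6113, -2.3321, -5.5118)

step 1: θ'=-2.7618 (R=0.7500) → pose (-0.5839, -2.0790, -2.7618)
step 2: θ'=-3.7618 (R=0.5000) → pose (-0.1080, -2.1365, -3.7618)
step 3: θ'=-4.7618 (R=1.0000) → pose (0.3096, -2.9996, -4.7618)
step 4: θ'=-5.5118 (R=-1.0000) → pose (0.6113, -2.3321, -5.5118)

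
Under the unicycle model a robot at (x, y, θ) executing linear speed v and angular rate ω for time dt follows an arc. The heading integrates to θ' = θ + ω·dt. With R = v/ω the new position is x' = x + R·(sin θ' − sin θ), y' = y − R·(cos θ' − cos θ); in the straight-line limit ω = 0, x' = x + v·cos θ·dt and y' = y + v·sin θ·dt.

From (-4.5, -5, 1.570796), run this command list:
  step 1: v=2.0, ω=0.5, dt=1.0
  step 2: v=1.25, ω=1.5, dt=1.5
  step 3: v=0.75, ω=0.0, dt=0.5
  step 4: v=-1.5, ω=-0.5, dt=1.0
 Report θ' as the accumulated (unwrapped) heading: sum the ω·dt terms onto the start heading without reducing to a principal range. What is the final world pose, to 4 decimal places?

(-5.7460, -2.3211, 3.8208)

step 1: θ'=2.0708 (R=4.0000) → pose (-4.9897, -3.0823, 2.0708)
step 2: θ'=4.3208 (R=0.8333) → pose (-6.4912, -3.1638, 4.3208)
step 3: θ'=4.3208 (straight) → pose (-6.6344, -3.5104, 4.3208)
step 4: θ'=3.8208 (R=3.0000) → pose (-5.7460, -2.3211, 3.8208)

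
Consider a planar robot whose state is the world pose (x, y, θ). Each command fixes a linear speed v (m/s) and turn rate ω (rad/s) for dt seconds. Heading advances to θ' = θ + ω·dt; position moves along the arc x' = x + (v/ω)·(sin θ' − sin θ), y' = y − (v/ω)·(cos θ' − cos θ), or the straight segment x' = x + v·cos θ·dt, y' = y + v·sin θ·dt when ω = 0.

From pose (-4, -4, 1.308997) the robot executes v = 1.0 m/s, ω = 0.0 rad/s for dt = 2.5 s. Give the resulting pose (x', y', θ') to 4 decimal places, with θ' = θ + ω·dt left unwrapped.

θ' = 1.3090 + 0.0·2.5 = 1.3090
ω = 0 → straight: x' = -4 + 1.0·cos(1.3090)·2.5 = -3.3530
y' = -4 + 1.0·sin(1.3090)·2.5 = -1.5852

(-3.3530, -1.5852, 1.3090)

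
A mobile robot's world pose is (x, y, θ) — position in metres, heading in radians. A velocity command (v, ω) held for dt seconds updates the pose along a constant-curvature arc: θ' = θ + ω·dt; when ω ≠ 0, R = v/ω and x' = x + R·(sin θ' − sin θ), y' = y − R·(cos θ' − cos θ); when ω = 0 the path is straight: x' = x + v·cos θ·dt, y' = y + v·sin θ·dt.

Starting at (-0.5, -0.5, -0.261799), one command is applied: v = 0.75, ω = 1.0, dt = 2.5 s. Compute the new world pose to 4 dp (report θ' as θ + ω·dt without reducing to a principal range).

θ' = -0.2618 + 1.0·2.5 = 2.2382
R = v/ω = 0.75/1.0 = 0.7500
x' = -0.5 + 0.7500·(sin 2.2382 − sin -0.2618) = 0.2832
y' = -0.5 − 0.7500·(cos 2.2382 − cos -0.2618) = 0.6887

(0.2832, 0.6887, 2.2382)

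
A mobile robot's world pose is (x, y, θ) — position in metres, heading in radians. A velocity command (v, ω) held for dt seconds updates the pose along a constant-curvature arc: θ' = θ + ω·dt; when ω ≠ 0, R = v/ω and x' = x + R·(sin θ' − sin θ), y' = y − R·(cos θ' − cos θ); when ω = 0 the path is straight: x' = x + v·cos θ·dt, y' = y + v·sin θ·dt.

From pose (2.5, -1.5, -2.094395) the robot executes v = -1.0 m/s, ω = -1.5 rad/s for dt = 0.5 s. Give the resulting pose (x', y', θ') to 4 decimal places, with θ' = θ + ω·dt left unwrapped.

θ' = -2.0944 + -1.5·0.5 = -2.8444
R = v/ω = -1.0/-1.5 = 0.6667
x' = 2.5 + 0.6667·(sin -2.8444 − sin -2.0944) = 2.8821
y' = -1.5 − 0.6667·(cos -2.8444 − cos -2.0944) = -1.1959

(2.8821, -1.1959, -2.8444)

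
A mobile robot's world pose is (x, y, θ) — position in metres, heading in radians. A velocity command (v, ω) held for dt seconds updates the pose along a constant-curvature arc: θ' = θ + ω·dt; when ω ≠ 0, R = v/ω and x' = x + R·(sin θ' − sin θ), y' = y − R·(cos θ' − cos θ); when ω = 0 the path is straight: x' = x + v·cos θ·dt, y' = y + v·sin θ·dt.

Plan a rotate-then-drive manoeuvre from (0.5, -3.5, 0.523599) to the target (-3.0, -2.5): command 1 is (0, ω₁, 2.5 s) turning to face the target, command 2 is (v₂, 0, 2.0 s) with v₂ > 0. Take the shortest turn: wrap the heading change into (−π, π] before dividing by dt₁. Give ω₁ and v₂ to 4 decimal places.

ω₁ = 0.9359, v₂ = 1.8200

heading to target = atan2(-2.5−-3.5, -3−0.5) = 2.8633
Δθ = wrap(2.8633 − 0.5236) = 2.3397; ω₁ = Δθ/dt₁ = 0.9359
distance = √((-3−0.5)² + (-2.5−-3.5)²) = 3.6401; v₂ = distance/dt₂ = 1.8200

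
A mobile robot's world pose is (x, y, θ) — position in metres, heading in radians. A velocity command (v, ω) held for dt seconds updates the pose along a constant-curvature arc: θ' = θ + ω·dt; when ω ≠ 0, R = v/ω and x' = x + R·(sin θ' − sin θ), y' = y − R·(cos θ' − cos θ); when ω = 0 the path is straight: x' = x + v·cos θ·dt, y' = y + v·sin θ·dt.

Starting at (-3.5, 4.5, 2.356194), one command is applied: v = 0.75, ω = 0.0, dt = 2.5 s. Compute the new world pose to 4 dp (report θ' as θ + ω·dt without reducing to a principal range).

θ' = 2.3562 + 0.0·2.5 = 2.3562
ω = 0 → straight: x' = -3.5 + 0.75·cos(2.3562)·2.5 = -4.8258
y' = 4.5 + 0.75·sin(2.3562)·2.5 = 5.8258

(-4.8258, 5.8258, 2.3562)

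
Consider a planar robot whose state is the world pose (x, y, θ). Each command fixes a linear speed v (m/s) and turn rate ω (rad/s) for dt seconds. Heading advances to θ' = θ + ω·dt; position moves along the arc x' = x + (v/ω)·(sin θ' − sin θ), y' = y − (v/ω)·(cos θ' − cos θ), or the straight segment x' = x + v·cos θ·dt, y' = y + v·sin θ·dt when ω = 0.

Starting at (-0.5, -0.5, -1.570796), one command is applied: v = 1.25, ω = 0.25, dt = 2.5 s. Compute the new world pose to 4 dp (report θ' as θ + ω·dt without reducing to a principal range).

(0.4452, -3.4255, -0.9458)

θ' = -1.5708 + 0.25·2.5 = -0.9458
R = v/ω = 1.25/0.25 = 5.0000
x' = -0.5 + 5.0000·(sin -0.9458 − sin -1.5708) = 0.4452
y' = -0.5 − 5.0000·(cos -0.9458 − cos -1.5708) = -3.4255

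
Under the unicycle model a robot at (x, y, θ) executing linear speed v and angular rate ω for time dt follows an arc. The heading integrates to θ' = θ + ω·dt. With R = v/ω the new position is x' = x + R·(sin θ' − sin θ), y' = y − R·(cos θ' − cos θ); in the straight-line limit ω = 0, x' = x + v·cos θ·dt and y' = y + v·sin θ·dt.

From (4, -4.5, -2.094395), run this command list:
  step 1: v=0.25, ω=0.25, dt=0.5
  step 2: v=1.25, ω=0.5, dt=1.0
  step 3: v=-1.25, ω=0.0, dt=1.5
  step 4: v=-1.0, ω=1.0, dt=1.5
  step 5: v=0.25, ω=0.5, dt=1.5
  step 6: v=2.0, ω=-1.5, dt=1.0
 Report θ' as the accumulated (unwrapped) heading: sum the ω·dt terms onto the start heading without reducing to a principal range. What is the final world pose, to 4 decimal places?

step 1: θ'=-1.9694 (R=1.0000) → pose (3.9444, -4.6119, -1.9694)
step 2: θ'=-1.4694 (R=2.5000) → pose (3.7613, -5.8353, -1.4694)
step 3: θ'=-1.4694 (straight) → pose (3.5715, -3.9699, -1.4694)
step 4: θ'=0.0306 (R=-1.0000) → pose (2.5460, -3.0716, 0.0306)
step 5: θ'=0.7806 (R=0.5000) → pose (2.8826, -2.9271, 0.7806)
step 6: θ'=-0.7194 (R=-1.3333) → pose (4.6994, -2.8714, -0.7194)

(4.6994, -2.8714, -0.7194)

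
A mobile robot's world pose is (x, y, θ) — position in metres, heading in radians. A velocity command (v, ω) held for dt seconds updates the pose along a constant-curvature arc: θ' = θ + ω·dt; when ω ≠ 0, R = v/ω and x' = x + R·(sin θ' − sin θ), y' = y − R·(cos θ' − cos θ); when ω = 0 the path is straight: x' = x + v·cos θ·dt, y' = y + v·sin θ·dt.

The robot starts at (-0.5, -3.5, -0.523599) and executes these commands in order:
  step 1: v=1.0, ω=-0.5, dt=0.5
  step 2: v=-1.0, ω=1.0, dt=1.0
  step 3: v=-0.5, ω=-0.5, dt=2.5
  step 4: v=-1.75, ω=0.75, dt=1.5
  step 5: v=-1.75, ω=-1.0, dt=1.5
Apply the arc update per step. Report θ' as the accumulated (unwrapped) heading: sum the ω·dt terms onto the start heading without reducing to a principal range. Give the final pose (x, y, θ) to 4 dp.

(-6.2343, -0.5395, -1.3986)

step 1: θ'=-0.7736 (R=-2.0000) → pose (-0.1026, -3.8012, -0.7736)
step 2: θ'=0.2264 (R=-1.0000) → pose (-1.0258, -3.5422, 0.2264)
step 3: θ'=-1.0236 (R=1.0000) → pose (-2.1042, -3.0880, -1.0236)
step 4: θ'=0.1014 (R=-2.3333) → pose (-4.3330, -1.9807, 0.1014)
step 5: θ'=-1.3986 (R=1.7500) → pose (-6.2343, -0.5395, -1.3986)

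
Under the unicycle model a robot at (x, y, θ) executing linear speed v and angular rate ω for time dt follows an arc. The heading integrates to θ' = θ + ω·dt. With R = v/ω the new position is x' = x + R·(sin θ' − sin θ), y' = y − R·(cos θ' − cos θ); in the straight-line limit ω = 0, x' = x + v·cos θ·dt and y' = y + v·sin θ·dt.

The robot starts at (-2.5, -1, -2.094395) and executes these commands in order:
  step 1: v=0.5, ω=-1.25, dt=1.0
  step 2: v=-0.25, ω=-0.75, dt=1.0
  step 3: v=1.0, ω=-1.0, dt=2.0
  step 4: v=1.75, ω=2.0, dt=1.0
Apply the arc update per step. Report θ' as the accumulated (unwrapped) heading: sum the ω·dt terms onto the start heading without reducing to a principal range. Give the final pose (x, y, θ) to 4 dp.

(-1.5461, 1.6029, -4.0944)

step 1: θ'=-3.3444 (R=-0.4000) → pose (-2.9270, -1.1918, -3.3444)
step 2: θ'=-4.0944 (R=0.3333) → pose (-2.7224, -1.3252, -4.0944)
step 3: θ'=-6.0944 (R=-1.0000) → pose (-2.0951, 0.2365, -6.0944)
step 4: θ'=-4.0944 (R=0.8750) → pose (-1.5461, 1.6029, -4.0944)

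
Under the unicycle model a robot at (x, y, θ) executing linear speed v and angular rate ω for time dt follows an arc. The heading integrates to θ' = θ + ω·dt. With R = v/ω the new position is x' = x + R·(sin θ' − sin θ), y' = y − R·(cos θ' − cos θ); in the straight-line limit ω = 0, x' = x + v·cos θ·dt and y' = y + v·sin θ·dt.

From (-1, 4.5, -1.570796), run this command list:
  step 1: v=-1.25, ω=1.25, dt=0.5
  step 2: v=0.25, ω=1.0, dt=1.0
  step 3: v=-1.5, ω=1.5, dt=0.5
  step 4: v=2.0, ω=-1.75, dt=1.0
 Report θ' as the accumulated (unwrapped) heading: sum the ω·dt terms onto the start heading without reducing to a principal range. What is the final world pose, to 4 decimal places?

(0.1111, 4.5528, -0.9458)

step 1: θ'=-0.9458 (R=-1.0000) → pose (-1.1890, 5.0851, -0.9458)
step 2: θ'=0.0542 (R=0.2500) → pose (-0.9728, 4.9817, 0.0542)
step 3: θ'=0.8042 (R=-1.0000) → pose (-1.6389, 4.6769, 0.8042)
step 4: θ'=-0.9458 (R=-1.1429) → pose (0.1111, 4.5528, -0.9458)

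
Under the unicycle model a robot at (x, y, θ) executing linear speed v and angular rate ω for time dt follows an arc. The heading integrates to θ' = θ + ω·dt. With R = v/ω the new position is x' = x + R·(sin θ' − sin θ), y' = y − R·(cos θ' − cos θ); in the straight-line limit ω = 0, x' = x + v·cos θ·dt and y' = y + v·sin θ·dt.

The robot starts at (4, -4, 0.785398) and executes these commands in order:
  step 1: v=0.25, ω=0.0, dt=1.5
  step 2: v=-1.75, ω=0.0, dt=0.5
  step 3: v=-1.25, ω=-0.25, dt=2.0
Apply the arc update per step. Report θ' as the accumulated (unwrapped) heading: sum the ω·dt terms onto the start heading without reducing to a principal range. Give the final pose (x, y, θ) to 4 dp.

(1.5186, -5.6158, 0.2854)

step 1: θ'=0.7854 (straight) → pose (4.2652, -3.7348, 0.7854)
step 2: θ'=0.7854 (straight) → pose (3.6464, -4.3536, 0.7854)
step 3: θ'=0.2854 (R=5.0000) → pose (1.5186, -5.6158, 0.2854)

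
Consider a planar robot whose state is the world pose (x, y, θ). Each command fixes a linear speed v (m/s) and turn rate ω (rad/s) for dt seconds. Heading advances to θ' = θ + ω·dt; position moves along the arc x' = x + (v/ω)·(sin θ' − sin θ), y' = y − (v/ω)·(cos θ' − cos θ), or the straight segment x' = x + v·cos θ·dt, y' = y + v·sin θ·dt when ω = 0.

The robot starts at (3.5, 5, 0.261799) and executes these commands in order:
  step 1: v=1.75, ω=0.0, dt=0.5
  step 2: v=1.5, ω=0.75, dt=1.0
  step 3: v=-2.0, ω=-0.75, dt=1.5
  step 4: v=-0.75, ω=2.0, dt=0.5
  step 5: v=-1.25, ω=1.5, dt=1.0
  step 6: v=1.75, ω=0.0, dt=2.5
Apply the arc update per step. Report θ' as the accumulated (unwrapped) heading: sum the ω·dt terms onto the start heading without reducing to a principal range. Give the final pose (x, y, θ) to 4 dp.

step 1: θ'=0.2618 (straight) → pose (4.3452, 5.2265, 0.2618)
step 2: θ'=1.0118 (R=2.0000) → pose (5.5231, 6.0976, 1.0118)
step 3: θ'=-0.1132 (R=2.6667) → pose (2.9611, 4.8623, -0.1132)
step 4: θ'=0.8868 (R=-0.3750) → pose (2.6281, 4.7266, 0.8868)
step 5: θ'=2.3868 (R=-0.8333) → pose (2.7031, 3.5930, 2.3868)
step 6: θ'=2.3868 (straight) → pose (-0.4838, 6.5905, 2.3868)

(-0.4838, 6.5905, 2.3868)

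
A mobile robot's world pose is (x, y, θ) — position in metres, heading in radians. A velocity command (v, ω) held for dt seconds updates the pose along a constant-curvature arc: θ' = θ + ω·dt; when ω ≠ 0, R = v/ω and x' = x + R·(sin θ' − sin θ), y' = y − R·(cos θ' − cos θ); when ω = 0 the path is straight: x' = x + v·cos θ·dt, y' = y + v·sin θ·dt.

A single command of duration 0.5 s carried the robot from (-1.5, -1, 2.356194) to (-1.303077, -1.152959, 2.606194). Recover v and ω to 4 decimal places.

v = -0.5000, ω = 0.5000

Δθ = 2.606194 − 2.356194 = 0.250000
ω = Δθ/dt = 0.250000/0.5 = 0.5000
R = Δx/(sin θ' − sin θ) = -1.0000
v = R·ω = -1.0000·0.5000 = -0.5000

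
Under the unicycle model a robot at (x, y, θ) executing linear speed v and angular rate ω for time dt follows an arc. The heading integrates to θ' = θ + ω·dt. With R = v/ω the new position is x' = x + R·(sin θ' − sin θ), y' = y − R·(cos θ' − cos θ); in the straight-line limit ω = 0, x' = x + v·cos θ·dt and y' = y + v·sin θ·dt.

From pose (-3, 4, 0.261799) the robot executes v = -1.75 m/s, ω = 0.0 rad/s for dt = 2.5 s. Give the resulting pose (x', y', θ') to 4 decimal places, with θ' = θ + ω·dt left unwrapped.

θ' = 0.2618 + 0.0·2.5 = 0.2618
ω = 0 → straight: x' = -3 + -1.75·cos(0.2618)·2.5 = -7.2259
y' = 4 + -1.75·sin(0.2618)·2.5 = 2.8677

(-7.2259, 2.8677, 0.2618)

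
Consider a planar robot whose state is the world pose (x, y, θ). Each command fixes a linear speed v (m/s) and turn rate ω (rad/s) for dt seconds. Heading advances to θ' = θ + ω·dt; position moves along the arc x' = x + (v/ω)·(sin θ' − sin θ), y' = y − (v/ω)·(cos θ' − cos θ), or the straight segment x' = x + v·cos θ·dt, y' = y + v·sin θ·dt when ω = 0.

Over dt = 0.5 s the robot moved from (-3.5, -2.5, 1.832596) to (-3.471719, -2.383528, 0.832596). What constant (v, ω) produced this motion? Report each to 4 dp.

Δθ = 0.832596 − 1.832596 = -1.000000
ω = Δθ/dt = -1.000000/0.5 = -2.0000
R = −Δy/(cos θ' − cos θ) = -0.1250
v = R·ω = -0.1250·-2.0000 = 0.2500

v = 0.2500, ω = -2.0000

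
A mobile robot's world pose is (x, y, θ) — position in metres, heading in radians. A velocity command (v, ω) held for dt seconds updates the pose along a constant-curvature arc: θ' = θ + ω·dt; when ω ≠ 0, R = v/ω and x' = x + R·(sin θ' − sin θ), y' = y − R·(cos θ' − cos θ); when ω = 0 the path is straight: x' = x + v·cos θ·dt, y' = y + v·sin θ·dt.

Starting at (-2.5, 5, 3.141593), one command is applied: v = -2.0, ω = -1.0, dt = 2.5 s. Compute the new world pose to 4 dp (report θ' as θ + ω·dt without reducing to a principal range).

(-1.3031, 1.3977, 0.6416)

θ' = 3.1416 + -1.0·2.5 = 0.6416
R = v/ω = -2.0/-1.0 = 2.0000
x' = -2.5 + 2.0000·(sin 0.6416 − sin 3.1416) = -1.3031
y' = 5 − 2.0000·(cos 0.6416 − cos 3.1416) = 1.3977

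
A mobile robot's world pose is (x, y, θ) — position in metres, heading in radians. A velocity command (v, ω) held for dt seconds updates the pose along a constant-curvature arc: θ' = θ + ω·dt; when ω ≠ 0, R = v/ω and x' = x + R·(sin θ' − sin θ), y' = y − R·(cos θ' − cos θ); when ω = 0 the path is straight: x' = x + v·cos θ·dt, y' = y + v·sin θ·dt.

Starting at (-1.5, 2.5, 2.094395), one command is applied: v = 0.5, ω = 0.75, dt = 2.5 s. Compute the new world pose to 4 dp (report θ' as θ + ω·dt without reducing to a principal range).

(-2.5683, 2.6177, 3.9694)

θ' = 2.0944 + 0.75·2.5 = 3.9694
R = v/ω = 0.5/0.75 = 0.6667
x' = -1.5 + 0.6667·(sin 3.9694 − sin 2.0944) = -2.5683
y' = 2.5 − 0.6667·(cos 3.9694 − cos 2.0944) = 2.6177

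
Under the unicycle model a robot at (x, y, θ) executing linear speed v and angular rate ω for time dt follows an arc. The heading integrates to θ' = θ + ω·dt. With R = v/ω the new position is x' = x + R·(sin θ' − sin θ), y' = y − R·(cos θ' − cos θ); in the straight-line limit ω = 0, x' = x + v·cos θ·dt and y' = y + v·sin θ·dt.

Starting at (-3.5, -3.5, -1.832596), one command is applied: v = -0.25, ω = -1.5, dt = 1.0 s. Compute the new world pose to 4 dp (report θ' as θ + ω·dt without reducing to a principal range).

(-3.3074, -3.3795, -3.3326)

θ' = -1.8326 + -1.5·1.0 = -3.3326
R = v/ω = -0.25/-1.5 = 0.1667
x' = -3.5 + 0.1667·(sin -3.3326 − sin -1.8326) = -3.3074
y' = -3.5 − 0.1667·(cos -3.3326 − cos -1.8326) = -3.3795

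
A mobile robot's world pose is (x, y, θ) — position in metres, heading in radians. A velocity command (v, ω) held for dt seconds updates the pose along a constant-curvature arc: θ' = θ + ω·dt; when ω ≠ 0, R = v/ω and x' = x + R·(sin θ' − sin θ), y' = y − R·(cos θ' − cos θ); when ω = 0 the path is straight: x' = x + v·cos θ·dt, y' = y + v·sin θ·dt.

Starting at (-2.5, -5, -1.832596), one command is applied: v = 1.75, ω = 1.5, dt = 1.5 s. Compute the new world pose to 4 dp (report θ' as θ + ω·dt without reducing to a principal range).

θ' = -1.8326 + 1.5·1.5 = 0.4174
R = v/ω = 1.75/1.5 = 1.1667
x' = -2.5 + 1.1667·(sin 0.4174 − sin -1.8326) = -0.9001
y' = -5 − 1.1667·(cos 0.4174 − cos -1.8326) = -6.3685

(-0.9001, -6.3685, 0.4174)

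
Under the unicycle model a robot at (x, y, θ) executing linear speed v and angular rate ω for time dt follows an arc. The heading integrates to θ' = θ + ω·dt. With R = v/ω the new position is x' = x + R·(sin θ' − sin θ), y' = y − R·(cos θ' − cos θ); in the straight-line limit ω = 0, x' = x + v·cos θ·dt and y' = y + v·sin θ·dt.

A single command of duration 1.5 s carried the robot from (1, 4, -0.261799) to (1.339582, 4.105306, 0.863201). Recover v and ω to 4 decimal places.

v = 0.2500, ω = 0.7500

Δθ = 0.863201 − -0.261799 = 1.125000
ω = Δθ/dt = 1.125000/1.5 = 0.7500
R = Δx/(sin θ' − sin θ) = 0.3333
v = R·ω = 0.3333·0.7500 = 0.2500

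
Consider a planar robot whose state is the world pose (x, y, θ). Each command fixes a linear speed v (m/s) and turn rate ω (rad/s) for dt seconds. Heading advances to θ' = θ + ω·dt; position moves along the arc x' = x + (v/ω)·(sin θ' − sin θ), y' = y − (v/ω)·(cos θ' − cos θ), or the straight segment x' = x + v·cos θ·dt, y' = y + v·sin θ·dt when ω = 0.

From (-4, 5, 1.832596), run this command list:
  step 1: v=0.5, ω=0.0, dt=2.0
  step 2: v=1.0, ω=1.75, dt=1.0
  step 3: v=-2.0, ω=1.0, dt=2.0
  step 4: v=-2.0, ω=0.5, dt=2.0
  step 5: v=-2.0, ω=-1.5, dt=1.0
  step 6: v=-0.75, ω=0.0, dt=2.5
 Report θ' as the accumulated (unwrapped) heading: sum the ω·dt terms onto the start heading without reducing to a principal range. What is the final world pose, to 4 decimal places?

(-10.6922, 12.9761, 5.0826)

step 1: θ'=1.8326 (straight) → pose (-4.2588, 5.9659, 1.8326)
step 2: θ'=3.5826 (R=0.5714) → pose (-5.0547, 6.3348, 3.5826)
step 3: θ'=5.5826 (R=-2.0000) → pose (-4.6190, 9.6724, 5.5826)
step 4: θ'=6.5826 (R=-4.0000) → pose (-8.3775, 10.4366, 6.5826)
step 5: θ'=5.0826 (R=1.3333) → pose (-10.0138, 11.2282, 5.0826)
step 6: θ'=5.0826 (straight) → pose (-10.6922, 12.9761, 5.0826)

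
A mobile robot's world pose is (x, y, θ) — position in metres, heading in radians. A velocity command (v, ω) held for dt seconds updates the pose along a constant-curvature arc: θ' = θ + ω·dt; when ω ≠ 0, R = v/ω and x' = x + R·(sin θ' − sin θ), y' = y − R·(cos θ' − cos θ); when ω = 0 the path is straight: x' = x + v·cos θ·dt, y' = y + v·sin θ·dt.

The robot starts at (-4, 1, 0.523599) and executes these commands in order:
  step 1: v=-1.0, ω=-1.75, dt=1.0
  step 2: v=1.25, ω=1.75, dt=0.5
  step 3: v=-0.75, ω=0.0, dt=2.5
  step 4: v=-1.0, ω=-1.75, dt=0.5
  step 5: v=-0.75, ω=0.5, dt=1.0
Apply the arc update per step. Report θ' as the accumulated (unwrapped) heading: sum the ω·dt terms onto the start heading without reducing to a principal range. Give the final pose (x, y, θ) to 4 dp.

(-6.9144, 2.4764, -0.7264)

step 1: θ'=-1.2264 (R=0.5714) → pose (-4.8236, 1.3019, -1.2264)
step 2: θ'=-0.3514 (R=0.7143) → pose (-4.3971, 0.8725, -0.3514)
step 3: θ'=-0.3514 (straight) → pose (-6.1575, 1.5179, -0.3514)
step 4: θ'=-1.2264 (R=0.5714) → pose (-6.4987, 1.8614, -1.2264)
step 5: θ'=-0.7264 (R=-1.5000) → pose (-6.9144, 2.4764, -0.7264)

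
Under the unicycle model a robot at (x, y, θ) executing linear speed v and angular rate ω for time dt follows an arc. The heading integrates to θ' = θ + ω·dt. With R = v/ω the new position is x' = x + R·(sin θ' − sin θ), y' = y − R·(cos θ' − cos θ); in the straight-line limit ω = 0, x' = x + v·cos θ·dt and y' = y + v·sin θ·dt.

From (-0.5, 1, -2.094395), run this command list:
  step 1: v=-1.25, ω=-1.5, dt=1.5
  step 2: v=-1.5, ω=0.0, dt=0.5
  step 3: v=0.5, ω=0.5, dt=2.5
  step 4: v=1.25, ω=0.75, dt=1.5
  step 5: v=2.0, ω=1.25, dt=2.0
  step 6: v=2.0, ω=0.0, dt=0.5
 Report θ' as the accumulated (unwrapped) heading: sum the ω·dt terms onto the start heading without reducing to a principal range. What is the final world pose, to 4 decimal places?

step 1: θ'=-4.3444 (R=0.8333) → pose (0.9992, 0.8831, -4.3444)
step 2: θ'=-4.3444 (straight) → pose (1.2690, 0.1833, -4.3444)
step 3: θ'=-3.0944 (R=1.0000) → pose (0.2888, 0.8225, -3.0944)
step 4: θ'=-1.9694 (R=1.6667) → pose (-1.1686, -0.1955, -1.9694)
step 5: θ'=0.5306 (R=1.6000) → pose (1.1157, -2.1965, 0.5306)
step 6: θ'=0.5306 (straight) → pose (1.9782, -1.6904, 0.5306)

(1.9782, -1.6904, 0.5306)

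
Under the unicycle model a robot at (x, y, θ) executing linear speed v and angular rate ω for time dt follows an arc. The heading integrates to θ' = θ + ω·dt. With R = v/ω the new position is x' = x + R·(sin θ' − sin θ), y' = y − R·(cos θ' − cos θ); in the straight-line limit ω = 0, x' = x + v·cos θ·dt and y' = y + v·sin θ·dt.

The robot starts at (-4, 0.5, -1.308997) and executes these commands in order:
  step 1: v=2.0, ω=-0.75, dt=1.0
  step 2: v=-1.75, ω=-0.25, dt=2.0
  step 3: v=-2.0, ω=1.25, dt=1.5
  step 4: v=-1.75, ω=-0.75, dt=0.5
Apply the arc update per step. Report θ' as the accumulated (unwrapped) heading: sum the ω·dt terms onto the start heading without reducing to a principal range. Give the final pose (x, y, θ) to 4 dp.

step 1: θ'=-2.0590 (R=-2.6667) → pose (-4.2207, -1.4410, -2.0590)
step 2: θ'=-2.5590 (R=7.0000) → pose (-1.8898, 1.1210, -2.5590)
step 3: θ'=-0.6840 (R=-1.6000) → pose (-1.7590, 3.6972, -0.6840)
step 4: θ'=-1.0590 (R=2.3333) → pose (-2.3190, 4.3629, -1.0590)

(-2.3190, 4.3629, -1.0590)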